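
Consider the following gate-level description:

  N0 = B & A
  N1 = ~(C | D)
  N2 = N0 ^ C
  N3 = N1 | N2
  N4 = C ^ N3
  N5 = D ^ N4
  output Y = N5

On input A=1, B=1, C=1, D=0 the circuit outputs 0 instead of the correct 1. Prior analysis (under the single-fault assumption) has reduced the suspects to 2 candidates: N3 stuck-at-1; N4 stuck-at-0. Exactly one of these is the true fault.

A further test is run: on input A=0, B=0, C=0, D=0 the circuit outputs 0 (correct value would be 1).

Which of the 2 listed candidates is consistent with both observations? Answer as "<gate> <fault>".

N4 stuck-at-0

Evaluate each candidate on input A=0, B=0, C=0, D=0:
  N3 stuck-at-1: N0=0, N1=1, N2=0, N3=1 [stuck-at-1], N4=1, N5=1 → 1 — eliminated
  N4 stuck-at-0: N0=0, N1=1, N2=0, N3=1, N4=0 [stuck-at-0], N5=0 → 0 — matches
Only N4 stuck-at-0 reproduces the observed 0.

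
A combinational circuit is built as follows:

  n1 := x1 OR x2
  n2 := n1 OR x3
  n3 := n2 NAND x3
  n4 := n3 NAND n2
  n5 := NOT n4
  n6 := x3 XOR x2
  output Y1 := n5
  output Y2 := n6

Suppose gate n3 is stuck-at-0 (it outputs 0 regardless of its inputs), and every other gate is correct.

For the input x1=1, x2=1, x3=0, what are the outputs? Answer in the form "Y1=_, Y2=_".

Propagate with n3 forced: n1=1, n2=1, n3=0 [stuck-at-0], n4=1, n5=0, n6=1.
So the outputs are Y1=0, Y2=1. (Without the fault they would be Y1=1, Y2=1.)

Y1=0, Y2=1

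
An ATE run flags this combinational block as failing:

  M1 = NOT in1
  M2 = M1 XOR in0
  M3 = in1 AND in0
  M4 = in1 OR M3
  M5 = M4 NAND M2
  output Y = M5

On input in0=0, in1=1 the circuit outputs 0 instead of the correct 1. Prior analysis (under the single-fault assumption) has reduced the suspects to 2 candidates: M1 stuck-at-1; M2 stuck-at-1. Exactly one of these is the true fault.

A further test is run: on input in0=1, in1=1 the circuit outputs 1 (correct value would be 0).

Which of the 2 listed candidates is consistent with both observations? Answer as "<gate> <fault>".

M1 stuck-at-1

Evaluate each candidate on input in0=1, in1=1:
  M1 stuck-at-1: M1=1 [stuck-at-1], M2=0, M3=1, M4=1, M5=1 → 1 — matches
  M2 stuck-at-1: M1=0, M2=1 [stuck-at-1], M3=1, M4=1, M5=0 → 0 — eliminated
Only M1 stuck-at-1 reproduces the observed 1.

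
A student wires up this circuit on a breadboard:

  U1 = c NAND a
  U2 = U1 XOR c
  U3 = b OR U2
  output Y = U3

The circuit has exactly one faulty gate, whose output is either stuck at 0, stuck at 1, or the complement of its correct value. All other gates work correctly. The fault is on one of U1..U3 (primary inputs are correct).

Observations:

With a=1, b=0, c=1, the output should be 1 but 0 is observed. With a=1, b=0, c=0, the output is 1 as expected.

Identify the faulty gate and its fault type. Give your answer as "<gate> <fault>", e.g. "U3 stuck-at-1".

Fault-free values for test 1 (a=1, b=0, c=1): U1=0, U2=1, U3=1, giving Y=1. Observed 0.
Test 1: faults giving observed 0 are {U1 stuck-at-1, U1 inverted output, U2 stuck-at-0, U2 inverted output, U3 stuck-at-0, U3 inverted output}.
Test 2 (a=1, b=0, c=0): fault-free U1=1, U2=1, U3=1 → 1; observed 1. Eliminates U1 inverted output, U2 stuck-at-0, U2 inverted output, U3 stuck-at-0, U3 inverted output.
Only U1 stuck-at-1 is consistent with every test.

U1 stuck-at-1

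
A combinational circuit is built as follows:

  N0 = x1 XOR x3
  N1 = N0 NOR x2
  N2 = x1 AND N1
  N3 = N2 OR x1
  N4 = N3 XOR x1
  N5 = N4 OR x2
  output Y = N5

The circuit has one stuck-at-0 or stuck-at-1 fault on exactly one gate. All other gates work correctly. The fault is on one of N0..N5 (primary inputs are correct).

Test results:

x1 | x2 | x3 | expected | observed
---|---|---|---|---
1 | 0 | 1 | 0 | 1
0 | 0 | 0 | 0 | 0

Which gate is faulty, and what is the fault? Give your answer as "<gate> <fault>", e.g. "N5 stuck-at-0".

N3 stuck-at-0

Fault-free values for test 1 (x1=1, x2=0, x3=1): N0=0, N1=1, N2=1, N3=1, N4=0, N5=0, giving Y=0. Observed 1.
Test 1: faults giving observed 1 are {N3 stuck-at-0, N4 stuck-at-1, N5 stuck-at-1}.
Test 2 (x1=0, x2=0, x3=0): fault-free N0=0, N1=1, N2=0, N3=0, N4=0, N5=0 → 0; observed 0. Eliminates N4 stuck-at-1, N5 stuck-at-1.
Only N3 stuck-at-0 is consistent with every test.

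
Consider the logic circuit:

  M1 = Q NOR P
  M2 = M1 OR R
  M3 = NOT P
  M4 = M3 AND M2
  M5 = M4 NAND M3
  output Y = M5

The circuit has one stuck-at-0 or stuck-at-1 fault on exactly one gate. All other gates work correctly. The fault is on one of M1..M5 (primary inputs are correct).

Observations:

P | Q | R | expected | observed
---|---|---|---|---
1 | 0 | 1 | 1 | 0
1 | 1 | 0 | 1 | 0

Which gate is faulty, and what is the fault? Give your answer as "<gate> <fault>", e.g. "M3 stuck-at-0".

M5 stuck-at-0

Fault-free values for test 1 (P=1, Q=0, R=1): M1=0, M2=1, M3=0, M4=0, M5=1, giving Y=1. Observed 0.
Test 1: faults giving observed 0 are {M3 stuck-at-1, M5 stuck-at-0}.
Test 2 (P=1, Q=1, R=0): fault-free M1=0, M2=0, M3=0, M4=0, M5=1 → 1; observed 0. Eliminates M3 stuck-at-1.
Only M5 stuck-at-0 is consistent with every test.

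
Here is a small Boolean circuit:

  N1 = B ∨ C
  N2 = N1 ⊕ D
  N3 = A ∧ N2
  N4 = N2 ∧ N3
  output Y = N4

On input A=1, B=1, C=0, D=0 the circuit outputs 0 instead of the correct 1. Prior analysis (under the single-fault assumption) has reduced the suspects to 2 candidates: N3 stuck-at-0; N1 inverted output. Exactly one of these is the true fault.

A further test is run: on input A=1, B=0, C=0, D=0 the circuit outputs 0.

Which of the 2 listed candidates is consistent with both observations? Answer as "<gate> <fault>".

Evaluate each candidate on input A=1, B=0, C=0, D=0:
  N3 stuck-at-0: N1=0, N2=0, N3=0 [stuck-at-0], N4=0 → 0 — matches
  N1 inverted output: N1=1 [inverted output], N2=1, N3=1, N4=1 → 1 — eliminated
Only N3 stuck-at-0 reproduces the observed 0.

N3 stuck-at-0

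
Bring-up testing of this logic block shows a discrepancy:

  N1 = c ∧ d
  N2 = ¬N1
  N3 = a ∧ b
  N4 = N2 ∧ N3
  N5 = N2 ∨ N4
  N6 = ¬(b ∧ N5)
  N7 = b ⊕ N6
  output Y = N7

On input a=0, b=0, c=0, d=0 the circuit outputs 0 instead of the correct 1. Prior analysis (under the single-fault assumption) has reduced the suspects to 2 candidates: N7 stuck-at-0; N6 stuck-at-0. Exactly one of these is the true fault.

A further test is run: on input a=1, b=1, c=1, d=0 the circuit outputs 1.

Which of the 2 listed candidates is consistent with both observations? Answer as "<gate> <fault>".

Evaluate each candidate on input a=1, b=1, c=1, d=0:
  N7 stuck-at-0: N1=0, N2=1, N3=1, N4=1, N5=1, N6=0, N7=0 [stuck-at-0] → 0 — eliminated
  N6 stuck-at-0: N1=0, N2=1, N3=1, N4=1, N5=1, N6=0 [stuck-at-0], N7=1 → 1 — matches
Only N6 stuck-at-0 reproduces the observed 1.

N6 stuck-at-0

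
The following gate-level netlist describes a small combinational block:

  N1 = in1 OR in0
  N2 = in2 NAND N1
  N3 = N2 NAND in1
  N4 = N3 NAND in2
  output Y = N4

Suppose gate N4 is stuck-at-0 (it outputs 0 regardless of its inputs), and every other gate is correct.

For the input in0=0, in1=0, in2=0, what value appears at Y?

Propagate with N4 forced: N1=0, N2=1, N3=1, N4=0 [stuck-at-0].
So Y = 0. (Without the fault it would be 1.)

0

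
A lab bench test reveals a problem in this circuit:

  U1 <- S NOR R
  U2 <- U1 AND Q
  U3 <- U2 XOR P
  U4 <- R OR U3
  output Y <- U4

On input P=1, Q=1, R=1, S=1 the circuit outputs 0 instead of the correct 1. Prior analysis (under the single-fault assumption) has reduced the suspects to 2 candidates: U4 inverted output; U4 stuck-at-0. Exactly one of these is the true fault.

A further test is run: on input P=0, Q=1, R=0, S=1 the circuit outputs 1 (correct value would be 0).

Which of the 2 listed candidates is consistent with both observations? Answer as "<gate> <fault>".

U4 inverted output

Evaluate each candidate on input P=0, Q=1, R=0, S=1:
  U4 inverted output: U1=0, U2=0, U3=0, U4=1 [inverted output] → 1 — matches
  U4 stuck-at-0: U1=0, U2=0, U3=0, U4=0 [stuck-at-0] → 0 — eliminated
Only U4 inverted output reproduces the observed 1.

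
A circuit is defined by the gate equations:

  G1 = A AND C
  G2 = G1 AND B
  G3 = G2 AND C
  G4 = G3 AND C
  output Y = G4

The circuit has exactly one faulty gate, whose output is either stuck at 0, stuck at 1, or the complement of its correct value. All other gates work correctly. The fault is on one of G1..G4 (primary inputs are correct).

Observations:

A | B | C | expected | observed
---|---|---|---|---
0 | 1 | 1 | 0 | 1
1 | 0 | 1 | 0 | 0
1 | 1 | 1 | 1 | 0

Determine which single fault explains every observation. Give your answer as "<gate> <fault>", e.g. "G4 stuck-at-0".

G1 inverted output

Fault-free values for test 1 (A=0, B=1, C=1): G1=0, G2=0, G3=0, G4=0, giving Y=0. Observed 1.
Test 1: faults giving observed 1 are {G1 stuck-at-1, G1 inverted output, G2 stuck-at-1, G2 inverted output, G3 stuck-at-1, G3 inverted output, G4 stuck-at-1, G4 inverted output}.
Test 2 (A=1, B=0, C=1): fault-free G1=1, G2=0, G3=0, G4=0 → 0; observed 0. Eliminates G2 stuck-at-1, G2 inverted output, G3 stuck-at-1, G3 inverted output, G4 stuck-at-1, G4 inverted output.
Test 3 (A=1, B=1, C=1): fault-free G1=1, G2=1, G3=1, G4=1 → 1; observed 0. Eliminates G1 stuck-at-1.
Only G1 inverted output is consistent with every test.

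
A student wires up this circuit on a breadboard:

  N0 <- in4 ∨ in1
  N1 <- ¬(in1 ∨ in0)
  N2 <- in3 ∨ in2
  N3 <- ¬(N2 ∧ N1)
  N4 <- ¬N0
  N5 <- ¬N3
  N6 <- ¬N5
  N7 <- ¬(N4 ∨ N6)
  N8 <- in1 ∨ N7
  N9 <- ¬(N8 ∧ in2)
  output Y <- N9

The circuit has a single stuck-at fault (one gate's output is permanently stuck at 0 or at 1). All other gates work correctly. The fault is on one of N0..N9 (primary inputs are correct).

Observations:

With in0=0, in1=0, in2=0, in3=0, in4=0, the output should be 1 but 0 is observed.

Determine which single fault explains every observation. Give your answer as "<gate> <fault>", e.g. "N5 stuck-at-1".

N9 stuck-at-0

Fault-free values for test 1 (in0=0, in1=0, in2=0, in3=0, in4=0): N0=0, N1=1, N2=0, N3=1, N4=1, N5=0, N6=1, N7=0, N8=0, N9=1, giving Y=1. Observed 0.
Test 1: faults giving observed 0 are {N9 stuck-at-0}.
Only N9 stuck-at-0 is consistent with every test.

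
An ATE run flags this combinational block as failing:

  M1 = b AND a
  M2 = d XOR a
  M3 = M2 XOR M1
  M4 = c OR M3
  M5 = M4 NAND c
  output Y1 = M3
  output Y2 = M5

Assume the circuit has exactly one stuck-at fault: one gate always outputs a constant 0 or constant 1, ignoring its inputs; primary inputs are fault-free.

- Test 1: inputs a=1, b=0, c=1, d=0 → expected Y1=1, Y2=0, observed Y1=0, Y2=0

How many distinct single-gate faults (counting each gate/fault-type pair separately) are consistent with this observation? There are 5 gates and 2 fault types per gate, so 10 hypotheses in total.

Fault-free: M1=0, M2=1, M3=1, M4=1, M5=0 → Y1=1, Y2=0. Observed Y1=0, Y2=0.
  M1 stuck-at-0: output Y1=1, Y2=0 ✗
  M1 stuck-at-1: output Y1=0, Y2=0 ✓
  M2 stuck-at-0: output Y1=0, Y2=0 ✓
  M2 stuck-at-1: output Y1=1, Y2=0 ✗
  M3 stuck-at-0: output Y1=0, Y2=0 ✓
  M3 stuck-at-1: output Y1=1, Y2=0 ✗
  M4 stuck-at-0: output Y1=1, Y2=1 ✗
  M4 stuck-at-1: output Y1=1, Y2=0 ✗
  M5 stuck-at-0: output Y1=1, Y2=0 ✗
  M5 stuck-at-1: output Y1=1, Y2=1 ✗
Consistent faults: {M1 stuck-at-1, M2 stuck-at-0, M3 stuck-at-0} — 3 in all.

3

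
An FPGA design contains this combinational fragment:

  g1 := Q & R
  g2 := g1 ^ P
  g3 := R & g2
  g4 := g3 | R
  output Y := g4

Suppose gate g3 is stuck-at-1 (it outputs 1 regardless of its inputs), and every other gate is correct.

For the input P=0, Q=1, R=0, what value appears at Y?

Propagate with g3 forced: g1=0, g2=0, g3=1 [stuck-at-1], g4=1.
So Y = 1. (Without the fault it would be 0.)

1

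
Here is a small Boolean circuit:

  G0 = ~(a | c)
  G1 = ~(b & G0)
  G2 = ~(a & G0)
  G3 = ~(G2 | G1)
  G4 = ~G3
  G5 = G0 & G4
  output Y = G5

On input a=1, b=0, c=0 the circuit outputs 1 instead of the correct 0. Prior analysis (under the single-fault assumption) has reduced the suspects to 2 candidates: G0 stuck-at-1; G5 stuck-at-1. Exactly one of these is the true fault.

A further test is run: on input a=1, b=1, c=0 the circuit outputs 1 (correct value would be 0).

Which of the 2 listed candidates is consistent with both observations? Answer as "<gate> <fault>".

Evaluate each candidate on input a=1, b=1, c=0:
  G0 stuck-at-1: G0=1 [stuck-at-1], G1=0, G2=0, G3=1, G4=0, G5=0 → 0 — eliminated
  G5 stuck-at-1: G0=0, G1=1, G2=1, G3=0, G4=1, G5=1 [stuck-at-1] → 1 — matches
Only G5 stuck-at-1 reproduces the observed 1.

G5 stuck-at-1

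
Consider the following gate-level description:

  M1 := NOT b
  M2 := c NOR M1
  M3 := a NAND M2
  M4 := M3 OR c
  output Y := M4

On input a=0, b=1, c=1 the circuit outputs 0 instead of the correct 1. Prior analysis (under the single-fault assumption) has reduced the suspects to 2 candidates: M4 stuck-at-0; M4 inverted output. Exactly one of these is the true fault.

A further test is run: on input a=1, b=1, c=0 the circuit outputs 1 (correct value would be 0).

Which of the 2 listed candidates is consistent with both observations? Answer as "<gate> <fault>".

M4 inverted output

Evaluate each candidate on input a=1, b=1, c=0:
  M4 stuck-at-0: M1=0, M2=1, M3=0, M4=0 [stuck-at-0] → 0 — eliminated
  M4 inverted output: M1=0, M2=1, M3=0, M4=1 [inverted output] → 1 — matches
Only M4 inverted output reproduces the observed 1.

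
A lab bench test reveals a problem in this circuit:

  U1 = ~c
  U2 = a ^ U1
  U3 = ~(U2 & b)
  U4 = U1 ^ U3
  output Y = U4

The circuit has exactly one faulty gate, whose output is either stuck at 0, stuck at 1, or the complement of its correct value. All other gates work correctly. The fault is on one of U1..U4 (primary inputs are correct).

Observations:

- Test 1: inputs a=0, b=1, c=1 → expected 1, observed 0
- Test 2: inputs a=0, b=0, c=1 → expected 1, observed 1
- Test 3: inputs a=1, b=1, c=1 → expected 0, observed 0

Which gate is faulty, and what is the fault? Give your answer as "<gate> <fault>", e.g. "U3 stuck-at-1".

Fault-free values for test 1 (a=0, b=1, c=1): U1=0, U2=0, U3=1, U4=1, giving Y=1. Observed 0.
Test 1: faults giving observed 0 are {U2 stuck-at-1, U2 inverted output, U3 stuck-at-0, U3 inverted output, U4 stuck-at-0, U4 inverted output}.
Test 2 (a=0, b=0, c=1): fault-free U1=0, U2=0, U3=1, U4=1 → 1; observed 1. Eliminates U3 stuck-at-0, U3 inverted output, U4 stuck-at-0, U4 inverted output.
Test 3 (a=1, b=1, c=1): fault-free U1=0, U2=1, U3=0, U4=0 → 0; observed 0. Eliminates U2 inverted output.
Only U2 stuck-at-1 is consistent with every test.

U2 stuck-at-1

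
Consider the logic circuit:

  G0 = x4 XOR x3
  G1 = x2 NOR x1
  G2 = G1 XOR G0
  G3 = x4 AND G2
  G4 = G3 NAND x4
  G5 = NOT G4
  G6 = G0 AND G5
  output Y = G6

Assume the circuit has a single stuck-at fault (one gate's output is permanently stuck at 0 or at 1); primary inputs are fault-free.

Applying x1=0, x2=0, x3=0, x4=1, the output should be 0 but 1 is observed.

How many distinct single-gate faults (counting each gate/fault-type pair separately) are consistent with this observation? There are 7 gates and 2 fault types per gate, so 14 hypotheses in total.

Fault-free: G0=1, G1=1, G2=0, G3=0, G4=1, G5=0, G6=0 → 0. Observed 1.
  G0 stuck-at-0: output 0 ✗
  G0 stuck-at-1: output 0 ✗
  G1 stuck-at-0: output 1 ✓
  G1 stuck-at-1: output 0 ✗
  G2 stuck-at-0: output 0 ✗
  G2 stuck-at-1: output 1 ✓
  G3 stuck-at-0: output 0 ✗
  G3 stuck-at-1: output 1 ✓
  G4 stuck-at-0: output 1 ✓
  G4 stuck-at-1: output 0 ✗
  G5 stuck-at-0: output 0 ✗
  G5 stuck-at-1: output 1 ✓
  G6 stuck-at-0: output 0 ✗
  G6 stuck-at-1: output 1 ✓
Consistent faults: {G1 stuck-at-0, G2 stuck-at-1, G3 stuck-at-1, G4 stuck-at-0, G5 stuck-at-1, G6 stuck-at-1} — 6 in all.

6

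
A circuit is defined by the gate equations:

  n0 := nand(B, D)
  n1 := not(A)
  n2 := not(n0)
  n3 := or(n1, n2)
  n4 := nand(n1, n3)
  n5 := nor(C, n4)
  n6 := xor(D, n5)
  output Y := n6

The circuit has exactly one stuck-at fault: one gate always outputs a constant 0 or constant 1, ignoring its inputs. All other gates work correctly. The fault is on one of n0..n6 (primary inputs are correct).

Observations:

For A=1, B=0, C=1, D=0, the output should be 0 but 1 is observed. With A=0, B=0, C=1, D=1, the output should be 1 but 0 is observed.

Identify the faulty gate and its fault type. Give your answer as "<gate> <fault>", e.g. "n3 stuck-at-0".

n5 stuck-at-1

Fault-free values for test 1 (A=1, B=0, C=1, D=0): n0=1, n1=0, n2=0, n3=0, n4=1, n5=0, n6=0, giving Y=0. Observed 1.
Test 1: faults giving observed 1 are {n5 stuck-at-1, n6 stuck-at-1}.
Test 2 (A=0, B=0, C=1, D=1): fault-free n0=1, n1=1, n2=0, n3=1, n4=0, n5=0, n6=1 → 1; observed 0. Eliminates n6 stuck-at-1.
Only n5 stuck-at-1 is consistent with every test.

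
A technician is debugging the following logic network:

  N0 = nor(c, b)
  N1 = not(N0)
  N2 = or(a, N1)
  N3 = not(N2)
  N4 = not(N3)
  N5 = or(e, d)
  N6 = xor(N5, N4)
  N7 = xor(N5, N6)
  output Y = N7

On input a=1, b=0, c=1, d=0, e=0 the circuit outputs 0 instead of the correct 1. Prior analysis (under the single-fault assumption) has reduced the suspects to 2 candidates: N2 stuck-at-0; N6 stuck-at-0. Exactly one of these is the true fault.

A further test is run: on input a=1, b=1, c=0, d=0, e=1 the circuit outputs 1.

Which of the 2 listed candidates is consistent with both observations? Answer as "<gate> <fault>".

Evaluate each candidate on input a=1, b=1, c=0, d=0, e=1:
  N2 stuck-at-0: N0=0, N1=1, N2=0 [stuck-at-0], N3=1, N4=0, N5=1, N6=1, N7=0 → 0 — eliminated
  N6 stuck-at-0: N0=0, N1=1, N2=1, N3=0, N4=1, N5=1, N6=0 [stuck-at-0], N7=1 → 1 — matches
Only N6 stuck-at-0 reproduces the observed 1.

N6 stuck-at-0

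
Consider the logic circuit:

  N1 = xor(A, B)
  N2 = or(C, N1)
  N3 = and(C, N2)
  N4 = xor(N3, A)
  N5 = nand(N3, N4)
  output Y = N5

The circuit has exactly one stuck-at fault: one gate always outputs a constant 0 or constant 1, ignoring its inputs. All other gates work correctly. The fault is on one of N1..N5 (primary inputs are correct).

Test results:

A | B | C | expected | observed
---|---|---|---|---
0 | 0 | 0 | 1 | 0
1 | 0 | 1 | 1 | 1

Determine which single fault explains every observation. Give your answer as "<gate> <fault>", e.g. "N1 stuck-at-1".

N3 stuck-at-1

Fault-free values for test 1 (A=0, B=0, C=0): N1=0, N2=0, N3=0, N4=0, N5=1, giving Y=1. Observed 0.
Test 1: faults giving observed 0 are {N3 stuck-at-1, N5 stuck-at-0}.
Test 2 (A=1, B=0, C=1): fault-free N1=1, N2=1, N3=1, N4=0, N5=1 → 1; observed 1. Eliminates N5 stuck-at-0.
Only N3 stuck-at-1 is consistent with every test.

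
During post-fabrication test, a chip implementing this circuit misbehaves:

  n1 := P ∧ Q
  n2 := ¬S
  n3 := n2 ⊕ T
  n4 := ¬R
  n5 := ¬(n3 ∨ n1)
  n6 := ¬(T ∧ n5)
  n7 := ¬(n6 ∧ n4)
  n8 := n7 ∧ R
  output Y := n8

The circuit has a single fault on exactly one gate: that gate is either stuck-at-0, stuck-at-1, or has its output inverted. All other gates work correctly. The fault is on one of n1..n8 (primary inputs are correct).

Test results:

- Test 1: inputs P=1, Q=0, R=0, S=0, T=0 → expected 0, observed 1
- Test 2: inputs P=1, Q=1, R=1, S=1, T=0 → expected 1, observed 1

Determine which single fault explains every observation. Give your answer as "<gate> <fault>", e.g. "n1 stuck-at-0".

Fault-free values for test 1 (P=1, Q=0, R=0, S=0, T=0): n1=0, n2=1, n3=1, n4=1, n5=0, n6=1, n7=0, n8=0, giving Y=0. Observed 1.
Test 1: faults giving observed 1 are {n8 stuck-at-1, n8 inverted output}.
Test 2 (P=1, Q=1, R=1, S=1, T=0): fault-free n1=1, n2=0, n3=0, n4=0, n5=0, n6=1, n7=1, n8=1 → 1; observed 1. Eliminates n8 inverted output.
Only n8 stuck-at-1 is consistent with every test.

n8 stuck-at-1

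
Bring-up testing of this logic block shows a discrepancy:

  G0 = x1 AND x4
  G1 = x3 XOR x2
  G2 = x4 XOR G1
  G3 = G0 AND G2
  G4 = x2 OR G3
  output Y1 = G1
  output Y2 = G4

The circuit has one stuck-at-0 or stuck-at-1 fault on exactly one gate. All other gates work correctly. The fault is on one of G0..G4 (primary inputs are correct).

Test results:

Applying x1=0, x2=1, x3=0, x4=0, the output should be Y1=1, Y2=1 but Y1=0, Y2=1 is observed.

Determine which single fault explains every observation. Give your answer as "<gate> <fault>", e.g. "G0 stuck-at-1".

G1 stuck-at-0

Fault-free values for test 1 (x1=0, x2=1, x3=0, x4=0): G0=0, G1=1, G2=1, G3=0, G4=1, giving Y1=1, Y2=1. Observed Y1=0, Y2=1.
Test 1: faults giving observed Y1=0, Y2=1 are {G1 stuck-at-0}.
Only G1 stuck-at-0 is consistent with every test.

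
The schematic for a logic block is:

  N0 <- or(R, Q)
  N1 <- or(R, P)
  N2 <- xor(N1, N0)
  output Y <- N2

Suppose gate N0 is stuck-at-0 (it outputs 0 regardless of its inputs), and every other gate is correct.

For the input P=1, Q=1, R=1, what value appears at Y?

1

Propagate with N0 forced: N0=0 [stuck-at-0], N1=1, N2=1.
So Y = 1. (Without the fault it would be 0.)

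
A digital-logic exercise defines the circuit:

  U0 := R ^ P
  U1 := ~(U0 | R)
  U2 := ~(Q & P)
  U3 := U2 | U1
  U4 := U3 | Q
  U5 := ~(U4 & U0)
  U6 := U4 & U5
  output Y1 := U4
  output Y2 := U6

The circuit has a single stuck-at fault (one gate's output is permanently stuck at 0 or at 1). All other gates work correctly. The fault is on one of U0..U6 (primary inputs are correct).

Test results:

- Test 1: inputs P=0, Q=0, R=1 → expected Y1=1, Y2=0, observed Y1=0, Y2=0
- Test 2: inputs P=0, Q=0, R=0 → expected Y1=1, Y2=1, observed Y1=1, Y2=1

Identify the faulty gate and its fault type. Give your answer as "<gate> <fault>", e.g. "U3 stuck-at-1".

Fault-free values for test 1 (P=0, Q=0, R=1): U0=1, U1=0, U2=1, U3=1, U4=1, U5=0, U6=0, giving Y1=1, Y2=0. Observed Y1=0, Y2=0.
Test 1: faults giving observed Y1=0, Y2=0 are {U2 stuck-at-0, U3 stuck-at-0, U4 stuck-at-0}.
Test 2 (P=0, Q=0, R=0): fault-free U0=0, U1=1, U2=1, U3=1, U4=1, U5=1, U6=1 → Y1=1, Y2=1; observed Y1=1, Y2=1. Eliminates U3 stuck-at-0, U4 stuck-at-0.
Only U2 stuck-at-0 is consistent with every test.

U2 stuck-at-0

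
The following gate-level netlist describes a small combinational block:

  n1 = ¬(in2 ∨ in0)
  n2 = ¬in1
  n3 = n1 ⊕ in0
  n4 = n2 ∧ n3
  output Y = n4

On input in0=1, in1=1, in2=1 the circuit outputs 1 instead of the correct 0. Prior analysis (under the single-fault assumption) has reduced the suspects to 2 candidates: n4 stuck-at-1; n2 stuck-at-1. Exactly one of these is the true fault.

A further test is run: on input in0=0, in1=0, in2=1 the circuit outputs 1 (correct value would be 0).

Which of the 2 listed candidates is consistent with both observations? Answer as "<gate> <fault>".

Evaluate each candidate on input in0=0, in1=0, in2=1:
  n4 stuck-at-1: n1=0, n2=1, n3=0, n4=1 [stuck-at-1] → 1 — matches
  n2 stuck-at-1: n1=0, n2=1 [stuck-at-1], n3=0, n4=0 → 0 — eliminated
Only n4 stuck-at-1 reproduces the observed 1.

n4 stuck-at-1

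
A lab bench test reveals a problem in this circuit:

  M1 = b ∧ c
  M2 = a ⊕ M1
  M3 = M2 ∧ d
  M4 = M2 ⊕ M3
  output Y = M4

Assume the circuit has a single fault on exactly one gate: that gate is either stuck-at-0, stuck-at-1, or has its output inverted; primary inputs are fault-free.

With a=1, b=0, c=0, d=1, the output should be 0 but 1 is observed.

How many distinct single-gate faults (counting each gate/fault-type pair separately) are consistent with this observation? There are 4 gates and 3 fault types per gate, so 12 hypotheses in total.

4

Fault-free: M1=0, M2=1, M3=1, M4=0 → 0. Observed 1.
  M1 stuck-at-0: output 0 ✗
  M1 stuck-at-1: output 0 ✗
  M1 inverted output: output 0 ✗
  M2 stuck-at-0: output 0 ✗
  M2 stuck-at-1: output 0 ✗
  M2 inverted output: output 0 ✗
  M3 stuck-at-0: output 1 ✓
  M3 stuck-at-1: output 0 ✗
  M3 inverted output: output 1 ✓
  M4 stuck-at-0: output 0 ✗
  M4 stuck-at-1: output 1 ✓
  M4 inverted output: output 1 ✓
Consistent faults: {M3 stuck-at-0, M3 inverted output, M4 stuck-at-1, M4 inverted output} — 4 in all.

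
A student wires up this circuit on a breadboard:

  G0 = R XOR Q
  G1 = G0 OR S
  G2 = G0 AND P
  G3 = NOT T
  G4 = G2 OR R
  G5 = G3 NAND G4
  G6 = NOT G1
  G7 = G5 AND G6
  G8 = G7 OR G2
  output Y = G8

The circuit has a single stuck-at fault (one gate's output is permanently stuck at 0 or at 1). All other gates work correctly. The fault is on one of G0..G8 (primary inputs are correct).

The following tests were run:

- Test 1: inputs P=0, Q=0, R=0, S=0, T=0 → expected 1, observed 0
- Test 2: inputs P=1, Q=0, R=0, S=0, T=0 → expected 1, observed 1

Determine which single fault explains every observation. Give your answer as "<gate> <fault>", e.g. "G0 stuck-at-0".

Fault-free values for test 1 (P=0, Q=0, R=0, S=0, T=0): G0=0, G1=0, G2=0, G3=1, G4=0, G5=1, G6=1, G7=1, G8=1, giving Y=1. Observed 0.
Test 1: faults giving observed 0 are {G0 stuck-at-1, G1 stuck-at-1, G4 stuck-at-1, G5 stuck-at-0, G6 stuck-at-0, G7 stuck-at-0, G8 stuck-at-0}.
Test 2 (P=1, Q=0, R=0, S=0, T=0): fault-free G0=0, G1=0, G2=0, G3=1, G4=0, G5=1, G6=1, G7=1, G8=1 → 1; observed 1. Eliminates G1 stuck-at-1, G4 stuck-at-1, G5 stuck-at-0, G6 stuck-at-0, G7 stuck-at-0, G8 stuck-at-0.
Only G0 stuck-at-1 is consistent with every test.

G0 stuck-at-1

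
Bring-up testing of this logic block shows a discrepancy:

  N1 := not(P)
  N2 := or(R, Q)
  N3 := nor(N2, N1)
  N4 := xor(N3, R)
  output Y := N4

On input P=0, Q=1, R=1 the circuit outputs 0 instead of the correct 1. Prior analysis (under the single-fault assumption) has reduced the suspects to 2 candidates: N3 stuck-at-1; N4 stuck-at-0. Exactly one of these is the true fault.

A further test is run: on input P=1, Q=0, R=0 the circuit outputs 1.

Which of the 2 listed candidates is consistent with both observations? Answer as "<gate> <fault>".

N3 stuck-at-1

Evaluate each candidate on input P=1, Q=0, R=0:
  N3 stuck-at-1: N1=0, N2=0, N3=1 [stuck-at-1], N4=1 → 1 — matches
  N4 stuck-at-0: N1=0, N2=0, N3=1, N4=0 [stuck-at-0] → 0 — eliminated
Only N3 stuck-at-1 reproduces the observed 1.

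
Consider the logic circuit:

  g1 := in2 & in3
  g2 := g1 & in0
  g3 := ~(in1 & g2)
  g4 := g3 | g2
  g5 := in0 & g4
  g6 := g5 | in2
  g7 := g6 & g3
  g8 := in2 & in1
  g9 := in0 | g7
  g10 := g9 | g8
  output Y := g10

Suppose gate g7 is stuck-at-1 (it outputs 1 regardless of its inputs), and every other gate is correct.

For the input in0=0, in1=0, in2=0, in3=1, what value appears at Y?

Propagate with g7 forced: g1=0, g2=0, g3=1, g4=1, g5=0, g6=0, g7=1 [stuck-at-1], g8=0, g9=1, g10=1.
So Y = 1. (Without the fault it would be 0.)

1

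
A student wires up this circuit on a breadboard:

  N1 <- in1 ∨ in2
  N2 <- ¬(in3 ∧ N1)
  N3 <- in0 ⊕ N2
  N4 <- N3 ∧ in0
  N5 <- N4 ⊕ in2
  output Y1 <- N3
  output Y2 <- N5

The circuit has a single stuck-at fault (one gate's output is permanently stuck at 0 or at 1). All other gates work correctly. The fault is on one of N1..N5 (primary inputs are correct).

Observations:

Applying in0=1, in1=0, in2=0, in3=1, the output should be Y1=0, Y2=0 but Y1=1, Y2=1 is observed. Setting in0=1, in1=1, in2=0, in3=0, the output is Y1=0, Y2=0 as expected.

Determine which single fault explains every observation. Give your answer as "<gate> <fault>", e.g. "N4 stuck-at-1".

Fault-free values for test 1 (in0=1, in1=0, in2=0, in3=1): N1=0, N2=1, N3=0, N4=0, N5=0, giving Y1=0, Y2=0. Observed Y1=1, Y2=1.
Test 1: faults giving observed Y1=1, Y2=1 are {N1 stuck-at-1, N2 stuck-at-0, N3 stuck-at-1}.
Test 2 (in0=1, in1=1, in2=0, in3=0): fault-free N1=1, N2=1, N3=0, N4=0, N5=0 → Y1=0, Y2=0; observed Y1=0, Y2=0. Eliminates N2 stuck-at-0, N3 stuck-at-1.
Only N1 stuck-at-1 is consistent with every test.

N1 stuck-at-1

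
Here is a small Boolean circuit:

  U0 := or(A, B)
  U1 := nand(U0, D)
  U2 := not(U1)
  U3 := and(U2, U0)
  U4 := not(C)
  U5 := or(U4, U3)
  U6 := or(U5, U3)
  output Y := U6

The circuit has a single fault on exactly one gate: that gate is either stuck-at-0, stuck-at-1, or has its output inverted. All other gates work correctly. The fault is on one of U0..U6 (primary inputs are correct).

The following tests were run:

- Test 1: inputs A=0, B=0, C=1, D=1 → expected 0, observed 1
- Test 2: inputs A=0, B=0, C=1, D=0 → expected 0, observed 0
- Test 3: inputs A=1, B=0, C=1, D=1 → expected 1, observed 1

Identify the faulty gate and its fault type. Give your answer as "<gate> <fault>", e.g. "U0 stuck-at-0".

Fault-free values for test 1 (A=0, B=0, C=1, D=1): U0=0, U1=1, U2=0, U3=0, U4=0, U5=0, U6=0, giving Y=0. Observed 1.
Test 1: faults giving observed 1 are {U0 stuck-at-1, U0 inverted output, U3 stuck-at-1, U3 inverted output, U4 stuck-at-1, U4 inverted output, U5 stuck-at-1, U5 inverted output, U6 stuck-at-1, U6 inverted output}.
Test 2 (A=0, B=0, C=1, D=0): fault-free U0=0, U1=1, U2=0, U3=0, U4=0, U5=0, U6=0 → 0; observed 0. Eliminates U3 stuck-at-1, U3 inverted output, U4 stuck-at-1, U4 inverted output, U5 stuck-at-1, U5 inverted output, U6 stuck-at-1, U6 inverted output.
Test 3 (A=1, B=0, C=1, D=1): fault-free U0=1, U1=0, U2=1, U3=1, U4=0, U5=1, U6=1 → 1; observed 1. Eliminates U0 inverted output.
Only U0 stuck-at-1 is consistent with every test.

U0 stuck-at-1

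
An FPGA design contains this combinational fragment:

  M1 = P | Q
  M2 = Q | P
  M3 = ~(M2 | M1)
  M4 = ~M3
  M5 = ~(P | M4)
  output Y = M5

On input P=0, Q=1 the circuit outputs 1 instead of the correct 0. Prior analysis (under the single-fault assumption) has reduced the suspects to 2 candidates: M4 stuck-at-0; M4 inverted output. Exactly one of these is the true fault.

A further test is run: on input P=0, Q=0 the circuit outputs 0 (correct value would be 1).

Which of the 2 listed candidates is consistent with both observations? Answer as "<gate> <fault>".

M4 inverted output

Evaluate each candidate on input P=0, Q=0:
  M4 stuck-at-0: M1=0, M2=0, M3=1, M4=0 [stuck-at-0], M5=1 → 1 — eliminated
  M4 inverted output: M1=0, M2=0, M3=1, M4=1 [inverted output], M5=0 → 0 — matches
Only M4 inverted output reproduces the observed 0.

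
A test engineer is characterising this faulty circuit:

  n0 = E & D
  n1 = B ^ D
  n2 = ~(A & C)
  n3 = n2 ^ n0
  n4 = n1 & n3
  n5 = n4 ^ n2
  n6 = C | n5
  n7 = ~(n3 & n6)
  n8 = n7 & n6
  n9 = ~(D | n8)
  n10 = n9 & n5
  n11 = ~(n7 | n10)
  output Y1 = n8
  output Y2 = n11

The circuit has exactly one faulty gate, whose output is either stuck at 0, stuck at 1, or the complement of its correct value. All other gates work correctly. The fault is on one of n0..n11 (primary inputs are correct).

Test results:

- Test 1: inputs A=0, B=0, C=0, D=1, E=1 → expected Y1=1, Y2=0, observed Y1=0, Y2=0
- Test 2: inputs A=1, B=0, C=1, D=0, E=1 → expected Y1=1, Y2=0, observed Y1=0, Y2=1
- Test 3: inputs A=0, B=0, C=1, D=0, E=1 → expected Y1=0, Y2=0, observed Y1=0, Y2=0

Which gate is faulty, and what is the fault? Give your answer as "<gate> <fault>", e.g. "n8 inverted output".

n3 stuck-at-1

Fault-free values for test 1 (A=0, B=0, C=0, D=1, E=1): n0=1, n1=1, n2=1, n3=0, n4=0, n5=1, n6=1, n7=1, n8=1, n9=0, n10=0, n11=0, giving Y1=1, Y2=0. Observed Y1=0, Y2=0.
Test 1: faults giving observed Y1=0, Y2=0 are {n0 stuck-at-0, n0 inverted output, n3 stuck-at-1, n3 inverted output, n4 stuck-at-1, n4 inverted output, n5 stuck-at-0, n5 inverted output, n6 stuck-at-0, n6 inverted output, n8 stuck-at-0, n8 inverted output}.
Test 2 (A=1, B=0, C=1, D=0, E=1): fault-free n0=0, n1=0, n2=0, n3=0, n4=0, n5=0, n6=1, n7=1, n8=1, n9=0, n10=0, n11=0 → Y1=1, Y2=0; observed Y1=0, Y2=1. Eliminates n0 stuck-at-0, n4 stuck-at-1, n4 inverted output, n5 stuck-at-0, n5 inverted output, n6 stuck-at-0, n6 inverted output, n8 stuck-at-0, n8 inverted output.
Test 3 (A=0, B=0, C=1, D=0, E=1): fault-free n0=0, n1=0, n2=1, n3=1, n4=0, n5=1, n6=1, n7=0, n8=0, n9=1, n10=1, n11=0 → Y1=0, Y2=0; observed Y1=0, Y2=0. Eliminates n0 inverted output, n3 inverted output.
Only n3 stuck-at-1 is consistent with every test.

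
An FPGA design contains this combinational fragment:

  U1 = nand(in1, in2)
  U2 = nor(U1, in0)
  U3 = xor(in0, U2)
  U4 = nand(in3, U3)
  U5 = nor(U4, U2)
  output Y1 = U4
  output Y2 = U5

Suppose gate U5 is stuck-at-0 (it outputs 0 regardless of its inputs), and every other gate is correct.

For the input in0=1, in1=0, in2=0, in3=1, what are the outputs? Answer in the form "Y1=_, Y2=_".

Propagate with U5 forced: U1=1, U2=0, U3=1, U4=0, U5=0 [stuck-at-0].
So the outputs are Y1=0, Y2=0. (Without the fault they would be Y1=0, Y2=1.)

Y1=0, Y2=0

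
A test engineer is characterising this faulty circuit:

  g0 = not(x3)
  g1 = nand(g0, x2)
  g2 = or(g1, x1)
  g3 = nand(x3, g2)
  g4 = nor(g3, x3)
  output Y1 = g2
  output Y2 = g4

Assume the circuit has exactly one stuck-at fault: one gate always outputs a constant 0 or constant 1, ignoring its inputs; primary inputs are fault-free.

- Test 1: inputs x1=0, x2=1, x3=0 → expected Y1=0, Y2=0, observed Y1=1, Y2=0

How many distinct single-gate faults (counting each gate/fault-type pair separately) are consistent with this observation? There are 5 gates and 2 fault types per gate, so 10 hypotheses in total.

3

Fault-free: g0=1, g1=0, g2=0, g3=1, g4=0 → Y1=0, Y2=0. Observed Y1=1, Y2=0.
  g0 stuck-at-0: output Y1=1, Y2=0 ✓
  g0 stuck-at-1: output Y1=0, Y2=0 ✗
  g1 stuck-at-0: output Y1=0, Y2=0 ✗
  g1 stuck-at-1: output Y1=1, Y2=0 ✓
  g2 stuck-at-0: output Y1=0, Y2=0 ✗
  g2 stuck-at-1: output Y1=1, Y2=0 ✓
  g3 stuck-at-0: output Y1=0, Y2=1 ✗
  g3 stuck-at-1: output Y1=0, Y2=0 ✗
  g4 stuck-at-0: output Y1=0, Y2=0 ✗
  g4 stuck-at-1: output Y1=0, Y2=1 ✗
Consistent faults: {g0 stuck-at-0, g1 stuck-at-1, g2 stuck-at-1} — 3 in all.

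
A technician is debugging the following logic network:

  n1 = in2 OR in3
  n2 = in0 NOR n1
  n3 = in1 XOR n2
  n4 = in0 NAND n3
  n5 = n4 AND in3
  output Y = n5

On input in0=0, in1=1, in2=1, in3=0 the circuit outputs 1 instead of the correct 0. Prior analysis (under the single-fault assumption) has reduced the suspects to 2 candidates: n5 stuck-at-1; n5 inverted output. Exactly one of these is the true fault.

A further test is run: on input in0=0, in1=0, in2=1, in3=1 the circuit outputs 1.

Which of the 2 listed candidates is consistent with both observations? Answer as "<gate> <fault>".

Evaluate each candidate on input in0=0, in1=0, in2=1, in3=1:
  n5 stuck-at-1: n1=1, n2=0, n3=0, n4=1, n5=1 [stuck-at-1] → 1 — matches
  n5 inverted output: n1=1, n2=0, n3=0, n4=1, n5=0 [inverted output] → 0 — eliminated
Only n5 stuck-at-1 reproduces the observed 1.

n5 stuck-at-1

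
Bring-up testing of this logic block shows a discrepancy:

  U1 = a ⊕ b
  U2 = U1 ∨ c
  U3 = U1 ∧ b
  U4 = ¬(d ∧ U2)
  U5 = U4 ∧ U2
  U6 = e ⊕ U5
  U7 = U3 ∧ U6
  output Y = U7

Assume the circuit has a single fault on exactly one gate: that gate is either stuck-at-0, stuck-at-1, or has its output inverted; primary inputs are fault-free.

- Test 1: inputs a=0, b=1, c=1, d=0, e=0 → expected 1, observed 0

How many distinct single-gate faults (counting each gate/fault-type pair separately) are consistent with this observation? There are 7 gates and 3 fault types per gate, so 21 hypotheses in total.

Fault-free: U1=1, U2=1, U3=1, U4=1, U5=1, U6=1, U7=1 → 1. Observed 0.
  U1: stuck-at-0, inverted output ✓; others ✗
  U2: stuck-at-0, inverted output ✓; others ✗
  U3: stuck-at-0, inverted output ✓; others ✗
  U4: stuck-at-0, inverted output ✓; others ✗
  U5: stuck-at-0, inverted output ✓; others ✗
  U6: stuck-at-0, inverted output ✓; others ✗
  U7: stuck-at-0, inverted output ✓; others ✗
Consistent faults: {U1 stuck-at-0, U1 inverted output, U2 stuck-at-0, U2 inverted output, U3 stuck-at-0, U3 inverted output, U4 stuck-at-0, U4 inverted output, U5 stuck-at-0, U5 inverted output, U6 stuck-at-0, U6 inverted output, U7 stuck-at-0, U7 inverted output} — 14 in all.

14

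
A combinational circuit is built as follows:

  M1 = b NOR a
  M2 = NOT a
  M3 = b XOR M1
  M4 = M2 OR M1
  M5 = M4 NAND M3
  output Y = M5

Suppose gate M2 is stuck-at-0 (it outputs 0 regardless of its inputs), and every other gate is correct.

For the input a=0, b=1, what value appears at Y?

Propagate with M2 forced: M1=0, M2=0 [stuck-at-0], M3=1, M4=0, M5=1.
So Y = 1. (Without the fault it would be 0.)

1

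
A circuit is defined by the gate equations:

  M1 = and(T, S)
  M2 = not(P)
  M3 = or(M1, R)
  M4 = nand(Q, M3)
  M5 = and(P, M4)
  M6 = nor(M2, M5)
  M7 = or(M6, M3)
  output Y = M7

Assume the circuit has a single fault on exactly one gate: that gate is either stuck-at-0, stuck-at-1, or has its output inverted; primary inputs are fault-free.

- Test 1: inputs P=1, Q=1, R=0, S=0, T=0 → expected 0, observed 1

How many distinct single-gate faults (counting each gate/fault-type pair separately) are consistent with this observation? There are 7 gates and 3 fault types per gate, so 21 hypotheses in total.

Fault-free: M1=0, M2=0, M3=0, M4=1, M5=1, M6=0, M7=0 → 0. Observed 1.
  M1: stuck-at-1, inverted output ✓; others ✗
  M2: none of the 3 fault types match ✗
  M3: stuck-at-1, inverted output ✓; others ✗
  M4: stuck-at-0, inverted output ✓; others ✗
  M5: stuck-at-0, inverted output ✓; others ✗
  M6: stuck-at-1, inverted output ✓; others ✗
  M7: stuck-at-1, inverted output ✓; others ✗
Consistent faults: {M1 stuck-at-1, M1 inverted output, M3 stuck-at-1, M3 inverted output, M4 stuck-at-0, M4 inverted output, M5 stuck-at-0, M5 inverted output, M6 stuck-at-1, M6 inverted output, M7 stuck-at-1, M7 inverted output} — 12 in all.

12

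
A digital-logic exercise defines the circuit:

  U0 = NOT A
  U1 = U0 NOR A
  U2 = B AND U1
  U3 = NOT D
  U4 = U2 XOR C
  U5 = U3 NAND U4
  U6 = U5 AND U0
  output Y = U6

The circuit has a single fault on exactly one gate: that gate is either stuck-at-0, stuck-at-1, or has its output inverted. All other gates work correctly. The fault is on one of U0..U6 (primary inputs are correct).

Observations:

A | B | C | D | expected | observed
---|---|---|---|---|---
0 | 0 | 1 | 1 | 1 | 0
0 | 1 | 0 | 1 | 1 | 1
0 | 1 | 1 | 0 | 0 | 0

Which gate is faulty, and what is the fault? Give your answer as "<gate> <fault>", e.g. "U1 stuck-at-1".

Fault-free values for test 1 (A=0, B=0, C=1, D=1): U0=1, U1=0, U2=0, U3=0, U4=1, U5=1, U6=1, giving Y=1. Observed 0.
Test 1: faults giving observed 0 are {U0 stuck-at-0, U0 inverted output, U3 stuck-at-1, U3 inverted output, U5 stuck-at-0, U5 inverted output, U6 stuck-at-0, U6 inverted output}.
Test 2 (A=0, B=1, C=0, D=1): fault-free U0=1, U1=0, U2=0, U3=0, U4=0, U5=1, U6=1 → 1; observed 1. Eliminates U0 stuck-at-0, U0 inverted output, U5 stuck-at-0, U5 inverted output, U6 stuck-at-0, U6 inverted output.
Test 3 (A=0, B=1, C=1, D=0): fault-free U0=1, U1=0, U2=0, U3=1, U4=1, U5=0, U6=0 → 0; observed 0. Eliminates U3 inverted output.
Only U3 stuck-at-1 is consistent with every test.

U3 stuck-at-1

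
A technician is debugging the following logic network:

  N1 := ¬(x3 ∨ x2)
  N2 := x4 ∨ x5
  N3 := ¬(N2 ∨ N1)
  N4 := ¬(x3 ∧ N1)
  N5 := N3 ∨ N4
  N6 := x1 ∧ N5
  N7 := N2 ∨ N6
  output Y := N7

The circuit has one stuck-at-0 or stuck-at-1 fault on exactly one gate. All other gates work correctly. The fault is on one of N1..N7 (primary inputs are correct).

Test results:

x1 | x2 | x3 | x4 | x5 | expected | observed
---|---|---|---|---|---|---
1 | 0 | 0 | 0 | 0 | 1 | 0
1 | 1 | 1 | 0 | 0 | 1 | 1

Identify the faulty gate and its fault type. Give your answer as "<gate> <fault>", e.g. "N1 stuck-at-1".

N4 stuck-at-0

Fault-free values for test 1 (x1=1, x2=0, x3=0, x4=0, x5=0): N1=1, N2=0, N3=0, N4=1, N5=1, N6=1, N7=1, giving Y=1. Observed 0.
Test 1: faults giving observed 0 are {N4 stuck-at-0, N5 stuck-at-0, N6 stuck-at-0, N7 stuck-at-0}.
Test 2 (x1=1, x2=1, x3=1, x4=0, x5=0): fault-free N1=0, N2=0, N3=1, N4=1, N5=1, N6=1, N7=1 → 1; observed 1. Eliminates N5 stuck-at-0, N6 stuck-at-0, N7 stuck-at-0.
Only N4 stuck-at-0 is consistent with every test.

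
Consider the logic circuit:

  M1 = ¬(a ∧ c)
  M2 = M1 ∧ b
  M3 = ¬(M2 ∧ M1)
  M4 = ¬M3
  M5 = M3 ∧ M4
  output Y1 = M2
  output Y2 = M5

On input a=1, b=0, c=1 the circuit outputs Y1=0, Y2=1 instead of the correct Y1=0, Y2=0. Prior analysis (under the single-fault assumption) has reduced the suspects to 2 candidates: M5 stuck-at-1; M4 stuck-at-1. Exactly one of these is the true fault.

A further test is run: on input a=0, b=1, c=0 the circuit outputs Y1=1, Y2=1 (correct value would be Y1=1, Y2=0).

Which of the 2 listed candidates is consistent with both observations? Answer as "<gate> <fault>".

Evaluate each candidate on input a=0, b=1, c=0:
  M5 stuck-at-1: M1=1, M2=1, M3=0, M4=1, M5=1 [stuck-at-1] → Y1=1, Y2=1 — matches
  M4 stuck-at-1: M1=1, M2=1, M3=0, M4=1 [stuck-at-1], M5=0 → Y1=1, Y2=0 — eliminated
Only M5 stuck-at-1 reproduces the observed Y1=1, Y2=1.

M5 stuck-at-1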